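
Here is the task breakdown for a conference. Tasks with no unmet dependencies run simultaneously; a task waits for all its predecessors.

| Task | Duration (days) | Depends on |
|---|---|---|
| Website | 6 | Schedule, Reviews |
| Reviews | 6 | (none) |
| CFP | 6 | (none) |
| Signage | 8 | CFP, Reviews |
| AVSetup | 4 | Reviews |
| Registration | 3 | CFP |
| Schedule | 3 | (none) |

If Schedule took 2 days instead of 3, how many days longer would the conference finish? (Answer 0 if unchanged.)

Actual critical path: CFP→Signage = 6+8 = 14 ⇒ 14 days.
Schedule is off the critical path — its longest chain is 9 days, giving 5 of slack.
No other chain overtakes it, so the finish is 14 days.
Change in finish: 14 − 14 = +0 days.

0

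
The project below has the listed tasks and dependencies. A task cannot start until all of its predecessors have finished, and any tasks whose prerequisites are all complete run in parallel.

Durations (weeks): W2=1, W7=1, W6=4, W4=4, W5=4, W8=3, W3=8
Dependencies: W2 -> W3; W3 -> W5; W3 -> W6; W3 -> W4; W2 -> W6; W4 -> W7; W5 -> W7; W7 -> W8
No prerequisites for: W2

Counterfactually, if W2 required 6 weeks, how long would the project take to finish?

Critical path before the change: W2→W3→W4→W7→W8 = 1+8+4+1+3 = 17 giving 17 weeks.
W2 is on the critical path; changing it to 6 makes that path 22 weeks.
That remains the longest chain; total 22 weeks.

22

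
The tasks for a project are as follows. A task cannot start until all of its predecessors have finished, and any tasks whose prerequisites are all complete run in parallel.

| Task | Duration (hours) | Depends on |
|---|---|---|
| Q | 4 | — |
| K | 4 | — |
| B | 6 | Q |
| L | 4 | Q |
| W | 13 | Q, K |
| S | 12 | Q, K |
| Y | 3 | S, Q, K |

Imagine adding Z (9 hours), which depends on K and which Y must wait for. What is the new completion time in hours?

Originally the project takes 19 hours.
With Z inserted, Y now waits for max(S, Q, K, Z).
New critical path: Q→S→Y = 4+12+3 = 19 ⇒ 19 hours.

19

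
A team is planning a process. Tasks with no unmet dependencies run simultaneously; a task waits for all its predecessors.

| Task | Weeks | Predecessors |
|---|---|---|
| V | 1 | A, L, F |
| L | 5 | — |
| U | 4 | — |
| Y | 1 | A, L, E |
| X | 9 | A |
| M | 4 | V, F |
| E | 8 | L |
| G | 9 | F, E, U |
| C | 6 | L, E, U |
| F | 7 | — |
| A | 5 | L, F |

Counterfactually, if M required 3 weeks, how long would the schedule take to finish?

Actual critical path: L→E→G = 5+8+9 = 22 ⇒ 22 weeks.
M is off the critical path — its longest chain is 17 weeks, giving 5 of slack.
No other chain overtakes it, so the finish is 22 weeks.

22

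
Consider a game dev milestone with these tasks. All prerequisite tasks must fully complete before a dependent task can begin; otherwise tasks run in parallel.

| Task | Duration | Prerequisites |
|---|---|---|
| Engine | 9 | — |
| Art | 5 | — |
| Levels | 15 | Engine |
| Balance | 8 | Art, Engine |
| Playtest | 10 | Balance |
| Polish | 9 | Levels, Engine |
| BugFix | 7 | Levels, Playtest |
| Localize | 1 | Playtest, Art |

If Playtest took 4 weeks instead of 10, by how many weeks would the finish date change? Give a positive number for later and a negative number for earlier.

Critical path before the change: Engine→Balance→Playtest→BugFix = 9+8+10+7 = 34 giving 34 weeks.
Since Playtest is critical, the -6 change carries straight to that chain (now 28 weeks).
The binding chain switches to Engine→Levels→Polish = 9+15+9 = 33; finish 33 weeks.
Change in finish: 33 − 34 = -1 weeks.

-1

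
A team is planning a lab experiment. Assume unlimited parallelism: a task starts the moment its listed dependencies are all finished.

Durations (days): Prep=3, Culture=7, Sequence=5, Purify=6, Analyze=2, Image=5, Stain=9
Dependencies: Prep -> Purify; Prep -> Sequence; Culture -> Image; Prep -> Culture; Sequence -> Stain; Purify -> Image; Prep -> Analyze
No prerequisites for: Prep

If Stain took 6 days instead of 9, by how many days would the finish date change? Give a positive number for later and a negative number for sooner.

-2

As given, the longest chain is Prep→Sequence→Stain = 3+5+9 = 17, so the finish is 17 days.
Stain lies on that path, so at 6 days the path becomes 14 days.
Now Prep→Culture→Image = 3+7+5 = 15 is longest, so the finish becomes 15 days.
Change in finish: 15 − 17 = -2 days.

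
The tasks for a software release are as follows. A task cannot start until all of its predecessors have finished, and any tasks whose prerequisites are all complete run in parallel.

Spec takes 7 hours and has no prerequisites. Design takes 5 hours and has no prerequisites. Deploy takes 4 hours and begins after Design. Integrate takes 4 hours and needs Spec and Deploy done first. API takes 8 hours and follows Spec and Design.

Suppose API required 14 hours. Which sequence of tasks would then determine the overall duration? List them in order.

Actual critical path: Spec→API = 7+8 = 15 ⇒ 15 hours.
API is on the critical path; changing it to 14 makes that path 21 hours.
No other chain overtakes it, so the finish is 21 hours.

Spec, API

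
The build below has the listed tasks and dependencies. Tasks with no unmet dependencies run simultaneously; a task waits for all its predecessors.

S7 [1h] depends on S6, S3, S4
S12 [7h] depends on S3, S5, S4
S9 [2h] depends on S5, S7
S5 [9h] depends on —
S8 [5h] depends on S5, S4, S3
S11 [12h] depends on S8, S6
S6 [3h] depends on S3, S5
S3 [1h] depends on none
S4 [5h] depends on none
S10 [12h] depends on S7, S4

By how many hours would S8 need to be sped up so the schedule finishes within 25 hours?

1

Current finish: 26 hours; target: 25.
S8 is on every critical path, so each hour cut from S8 cuts the finish by one (this holds down to a finish of 25).
Need 26 − 25 = 1 hour off S8 → S8 becomes 4 hours, finish becomes 25.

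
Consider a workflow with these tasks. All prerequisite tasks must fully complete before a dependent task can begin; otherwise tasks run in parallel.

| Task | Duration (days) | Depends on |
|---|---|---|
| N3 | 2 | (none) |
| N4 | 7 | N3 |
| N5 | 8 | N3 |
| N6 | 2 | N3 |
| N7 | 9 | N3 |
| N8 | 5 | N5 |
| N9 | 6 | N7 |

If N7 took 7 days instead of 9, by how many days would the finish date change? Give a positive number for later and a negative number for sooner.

-2

As given, the longest chain is N3→N7→N9 = 2+9+6 = 17, so the finish is 17 days.
N7 is on the critical path; changing it to 7 makes that path 15 days.
New critical path: N3→N5→N8 = 2+8+5 = 15 ⇒ 15 days.
Change in finish: 15 − 17 = -2 days.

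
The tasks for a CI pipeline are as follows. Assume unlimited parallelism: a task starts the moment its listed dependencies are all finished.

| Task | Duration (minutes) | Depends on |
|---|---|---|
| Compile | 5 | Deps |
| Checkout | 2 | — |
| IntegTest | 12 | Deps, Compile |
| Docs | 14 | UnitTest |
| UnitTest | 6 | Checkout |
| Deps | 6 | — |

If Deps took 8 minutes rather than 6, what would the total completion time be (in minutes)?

25

The binding path is Deps→Compile→IntegTest = 6+5+12 = 23; finish at 23 minutes.
Since Deps is critical, the +2 change carries straight to that chain (now 25 minutes).
The critical path is still Deps→Compile→IntegTest; finish is now 25 minutes.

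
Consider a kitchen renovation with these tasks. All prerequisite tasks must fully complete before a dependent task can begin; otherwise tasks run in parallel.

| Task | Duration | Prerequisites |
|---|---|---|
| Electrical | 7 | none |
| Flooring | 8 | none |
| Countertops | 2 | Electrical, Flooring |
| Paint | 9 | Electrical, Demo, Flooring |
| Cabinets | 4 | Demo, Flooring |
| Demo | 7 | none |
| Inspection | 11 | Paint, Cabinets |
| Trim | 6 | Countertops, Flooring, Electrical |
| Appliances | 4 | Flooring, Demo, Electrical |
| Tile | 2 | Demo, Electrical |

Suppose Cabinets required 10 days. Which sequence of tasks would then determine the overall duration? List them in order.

The binding path is Flooring→Paint→Inspection = 8+9+11 = 28; finish at 28 days.
The longest path through Cabinets is only 23 days, so Cabinets has float 5.
New critical path: Flooring→Cabinets→Inspection = 8+10+11 = 29 ⇒ 29 days.

Flooring, Cabinets, Inspection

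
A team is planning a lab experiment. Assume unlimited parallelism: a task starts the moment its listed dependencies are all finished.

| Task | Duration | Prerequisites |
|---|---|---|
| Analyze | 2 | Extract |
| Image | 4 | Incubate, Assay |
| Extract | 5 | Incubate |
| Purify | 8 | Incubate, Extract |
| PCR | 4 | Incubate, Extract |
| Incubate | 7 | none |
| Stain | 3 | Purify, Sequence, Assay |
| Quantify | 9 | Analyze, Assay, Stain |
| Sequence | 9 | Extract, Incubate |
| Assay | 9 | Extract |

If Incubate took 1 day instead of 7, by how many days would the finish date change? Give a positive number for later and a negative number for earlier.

-6

As given, the longest chain is Incubate→Extract→Sequence→Stain→Quantify = 7+5+9+3+9 = 33, so the finish is 33 days.
Since Incubate is critical, the -6 change carries straight to that chain (now 27 days).
That remains the longest chain; total 27 days.
Change in finish: 27 − 33 = -6 days.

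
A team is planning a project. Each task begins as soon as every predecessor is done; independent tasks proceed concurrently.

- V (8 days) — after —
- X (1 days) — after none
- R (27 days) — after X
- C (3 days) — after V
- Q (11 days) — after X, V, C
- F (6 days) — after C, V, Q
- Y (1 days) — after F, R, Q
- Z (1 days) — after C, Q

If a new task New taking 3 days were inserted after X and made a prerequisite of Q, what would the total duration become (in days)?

29

Originally the schedule takes 29 days.
With New inserted, Q now waits for max(X, V, C, New).
New critical path: V→C→Q→F→Y = 8+3+11+6+1 = 29 ⇒ 29 days.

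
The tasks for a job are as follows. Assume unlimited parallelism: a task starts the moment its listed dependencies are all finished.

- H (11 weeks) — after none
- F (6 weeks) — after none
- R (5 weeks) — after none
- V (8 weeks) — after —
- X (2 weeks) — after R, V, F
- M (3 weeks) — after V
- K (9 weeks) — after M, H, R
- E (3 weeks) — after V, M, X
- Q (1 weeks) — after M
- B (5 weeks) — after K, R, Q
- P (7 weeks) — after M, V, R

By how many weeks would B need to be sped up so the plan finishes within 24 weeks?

1

Current finish: 25 weeks; target: 24.
B is on every critical path, so each week cut from B cuts the finish by one (this holds down to a finish of 21).
Need 25 − 24 = 1 week off B → B becomes 4 weeks, finish becomes 24.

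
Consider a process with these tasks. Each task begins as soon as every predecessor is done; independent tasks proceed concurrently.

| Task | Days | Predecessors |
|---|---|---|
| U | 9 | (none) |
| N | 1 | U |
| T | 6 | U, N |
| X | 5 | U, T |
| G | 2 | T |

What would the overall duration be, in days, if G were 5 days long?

21

As given, the longest chain is U→N→T→X = 9+1+6+5 = 21, so the finish is 21 days.
G has 3 days of float (longest path through it is 18).
The critical path is still U→N→T→X; finish is now 21 days.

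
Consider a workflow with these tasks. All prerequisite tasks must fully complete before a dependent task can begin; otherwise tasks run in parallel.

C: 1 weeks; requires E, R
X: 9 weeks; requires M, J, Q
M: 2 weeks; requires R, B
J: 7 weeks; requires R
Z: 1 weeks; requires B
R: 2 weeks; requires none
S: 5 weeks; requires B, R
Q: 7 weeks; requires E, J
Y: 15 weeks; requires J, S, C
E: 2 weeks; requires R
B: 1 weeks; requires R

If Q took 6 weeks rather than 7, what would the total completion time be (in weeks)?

24

Baseline: R→J→Q→X = 2+7+7+9 = 25 → 25 weeks.
Q is on the critical path; changing it to 6 makes that path 24 weeks.
That remains the longest chain; total 24 weeks.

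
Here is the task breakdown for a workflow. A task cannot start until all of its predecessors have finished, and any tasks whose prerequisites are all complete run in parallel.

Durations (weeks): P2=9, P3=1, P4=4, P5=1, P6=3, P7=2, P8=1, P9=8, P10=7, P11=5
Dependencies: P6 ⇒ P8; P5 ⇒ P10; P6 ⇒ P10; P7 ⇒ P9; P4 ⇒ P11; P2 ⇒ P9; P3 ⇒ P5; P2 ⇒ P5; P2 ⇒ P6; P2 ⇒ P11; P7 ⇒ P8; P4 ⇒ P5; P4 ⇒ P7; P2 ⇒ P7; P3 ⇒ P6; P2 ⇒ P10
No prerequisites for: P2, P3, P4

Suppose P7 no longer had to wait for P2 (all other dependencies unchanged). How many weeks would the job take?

Before: longest chain P2→P6→P10 = 9+3+7 = 19, finish 19.
Without P2→P7, P7's earliest start moves from 9 to 4.
The longest chain is now P2→P6→P10 = 9+3+7 = 19, so the job takes 19 weeks.

19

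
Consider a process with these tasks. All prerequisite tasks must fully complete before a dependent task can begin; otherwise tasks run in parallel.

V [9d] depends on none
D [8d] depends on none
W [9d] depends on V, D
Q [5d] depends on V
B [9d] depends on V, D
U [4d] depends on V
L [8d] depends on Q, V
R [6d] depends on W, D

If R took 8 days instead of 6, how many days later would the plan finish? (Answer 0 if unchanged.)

As given, the longest chain is V→W→R = 9+9+6 = 24, so the finish is 24 days.
Since R is critical, the +2 change carries straight to that chain (now 26 days).
No other chain overtakes it, so the finish is 26 days.
Change in finish: 26 − 24 = +2 days.

2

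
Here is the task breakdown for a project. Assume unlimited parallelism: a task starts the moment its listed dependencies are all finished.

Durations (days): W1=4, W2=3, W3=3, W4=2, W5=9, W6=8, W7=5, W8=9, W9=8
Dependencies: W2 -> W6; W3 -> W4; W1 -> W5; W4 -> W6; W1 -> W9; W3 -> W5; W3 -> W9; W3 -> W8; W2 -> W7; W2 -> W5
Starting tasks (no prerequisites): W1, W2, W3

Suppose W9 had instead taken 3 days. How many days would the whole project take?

13

The binding path is W1→W5 = 4+9 = 13; finish at 13 days.
W9 is off the critical path — its longest chain is 12 days, giving 1 of slack.
The critical path is still W1→W5; finish is now 13 days.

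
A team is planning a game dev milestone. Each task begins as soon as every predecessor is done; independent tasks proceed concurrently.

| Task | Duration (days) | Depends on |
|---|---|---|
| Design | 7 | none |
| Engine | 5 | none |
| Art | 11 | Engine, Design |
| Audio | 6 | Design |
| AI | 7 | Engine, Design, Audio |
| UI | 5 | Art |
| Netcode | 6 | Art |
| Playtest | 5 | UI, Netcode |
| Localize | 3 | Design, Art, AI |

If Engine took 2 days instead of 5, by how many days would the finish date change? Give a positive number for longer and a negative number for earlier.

0

The binding path is Design→Art→Netcode→Playtest = 7+11+6+5 = 29; finish at 29 days.
Engine has 2 days of float (longest path through it is 27).
That remains the longest chain; total 29 days.
Change in finish: 29 − 29 = +0 days.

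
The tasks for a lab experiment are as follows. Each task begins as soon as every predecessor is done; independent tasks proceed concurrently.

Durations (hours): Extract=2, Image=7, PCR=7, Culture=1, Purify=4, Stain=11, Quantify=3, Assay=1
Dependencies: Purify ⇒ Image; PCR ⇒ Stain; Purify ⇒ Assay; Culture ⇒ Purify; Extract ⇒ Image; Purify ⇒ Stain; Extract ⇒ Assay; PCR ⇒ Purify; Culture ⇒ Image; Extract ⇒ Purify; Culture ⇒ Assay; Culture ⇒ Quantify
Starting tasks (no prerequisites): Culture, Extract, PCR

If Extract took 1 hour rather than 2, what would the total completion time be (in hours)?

Actual critical path: PCR→Purify→Stain = 7+4+11 = 22 ⇒ 22 hours.
Extract is off the critical path — its longest chain is 17 hours, giving 5 of slack.
No other chain overtakes it, so the finish is 22 hours.

22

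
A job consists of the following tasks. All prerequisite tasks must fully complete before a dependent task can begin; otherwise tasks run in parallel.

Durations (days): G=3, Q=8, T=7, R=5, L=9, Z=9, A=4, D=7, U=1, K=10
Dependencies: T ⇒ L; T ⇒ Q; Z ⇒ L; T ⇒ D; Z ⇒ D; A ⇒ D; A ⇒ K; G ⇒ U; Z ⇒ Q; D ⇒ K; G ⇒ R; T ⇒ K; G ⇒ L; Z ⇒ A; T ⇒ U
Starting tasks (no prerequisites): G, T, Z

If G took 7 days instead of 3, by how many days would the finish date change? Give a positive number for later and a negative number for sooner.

Critical path before the change: Z→A→D→K = 9+4+7+10 = 30 giving 30 days.
The longest path through G is only 12 days, so G has float 18.
The critical path is still Z→A→D→K; finish is now 30 days.
Change in finish: 30 − 30 = +0 days.

0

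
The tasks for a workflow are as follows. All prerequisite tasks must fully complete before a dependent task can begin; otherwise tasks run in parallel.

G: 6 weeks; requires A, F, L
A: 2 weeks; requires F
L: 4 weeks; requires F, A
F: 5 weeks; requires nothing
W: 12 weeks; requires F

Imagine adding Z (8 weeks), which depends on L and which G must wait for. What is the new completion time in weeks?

25

Originally the plan takes 17 weeks.
With Z inserted, G now waits for max(A, F, L, Z).
New critical path: F→A→L→Z→G = 5+2+4+8+6 = 25 ⇒ 25 weeks.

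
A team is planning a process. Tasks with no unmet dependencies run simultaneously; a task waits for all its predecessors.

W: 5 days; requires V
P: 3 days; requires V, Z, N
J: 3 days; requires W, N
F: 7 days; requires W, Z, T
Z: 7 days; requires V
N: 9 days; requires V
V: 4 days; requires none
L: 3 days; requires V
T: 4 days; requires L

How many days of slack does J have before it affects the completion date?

2

The longest chain is V→L→T→F = 4+3+4+7 = 18; overall finish 18 days.
The longest chain containing J totals 16 days.
Slack of J = 15 − 13 = 2 days.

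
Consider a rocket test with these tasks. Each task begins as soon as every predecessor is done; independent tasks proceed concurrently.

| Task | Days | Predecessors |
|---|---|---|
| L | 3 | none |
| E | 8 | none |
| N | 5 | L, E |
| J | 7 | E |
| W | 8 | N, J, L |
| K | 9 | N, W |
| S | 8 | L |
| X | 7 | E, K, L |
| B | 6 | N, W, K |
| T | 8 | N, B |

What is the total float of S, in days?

35

E→J→W→K→B→T = 8+7+8+9+6+8 = 46 sets the makespan at 46 days.
Longest path through S: 11 days (earliest finish 11, latest finish 46).
Slack of S = 38 − 3 = 35 days.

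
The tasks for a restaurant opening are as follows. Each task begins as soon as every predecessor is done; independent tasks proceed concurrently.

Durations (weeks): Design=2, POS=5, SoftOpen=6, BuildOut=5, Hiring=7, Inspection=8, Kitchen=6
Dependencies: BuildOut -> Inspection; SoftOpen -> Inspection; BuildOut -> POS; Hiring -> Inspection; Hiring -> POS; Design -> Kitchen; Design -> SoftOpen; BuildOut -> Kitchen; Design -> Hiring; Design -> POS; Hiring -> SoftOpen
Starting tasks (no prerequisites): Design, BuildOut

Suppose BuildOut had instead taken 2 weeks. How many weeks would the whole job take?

Critical path before the change: Design→Hiring→SoftOpen→Inspection = 2+7+6+8 = 23 giving 23 weeks.
BuildOut is off the critical path — its longest chain is 13 weeks, giving 10 of slack.
That remains the longest chain; total 23 weeks.

23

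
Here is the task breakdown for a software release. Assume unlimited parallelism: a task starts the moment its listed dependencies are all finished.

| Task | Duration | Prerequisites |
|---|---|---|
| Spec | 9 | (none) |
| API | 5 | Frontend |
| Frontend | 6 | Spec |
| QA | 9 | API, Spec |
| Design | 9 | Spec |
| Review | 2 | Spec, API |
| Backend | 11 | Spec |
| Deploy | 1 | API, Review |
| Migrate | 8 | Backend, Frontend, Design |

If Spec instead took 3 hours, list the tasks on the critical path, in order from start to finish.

Actual critical path: Spec→Frontend→API→QA = 9+6+5+9 = 29 ⇒ 29 hours.
Spec lies on that path, so at 3 hours the path becomes 23 hours.
No other chain overtakes it, so the finish is 23 hours.

Spec, Frontend, API, QA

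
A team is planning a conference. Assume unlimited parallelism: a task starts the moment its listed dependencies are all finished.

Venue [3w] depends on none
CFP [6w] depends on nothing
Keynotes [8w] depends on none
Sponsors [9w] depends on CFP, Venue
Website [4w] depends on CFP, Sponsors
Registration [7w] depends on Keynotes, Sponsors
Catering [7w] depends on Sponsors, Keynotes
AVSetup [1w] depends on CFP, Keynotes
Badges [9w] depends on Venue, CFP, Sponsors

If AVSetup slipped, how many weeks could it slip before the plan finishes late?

15

The longest chain is CFP→Sponsors→Badges = 6+9+9 = 24; overall finish 24 weeks.
The longest chain containing AVSetup totals 9 weeks.
Float = 24 − 9 = 15.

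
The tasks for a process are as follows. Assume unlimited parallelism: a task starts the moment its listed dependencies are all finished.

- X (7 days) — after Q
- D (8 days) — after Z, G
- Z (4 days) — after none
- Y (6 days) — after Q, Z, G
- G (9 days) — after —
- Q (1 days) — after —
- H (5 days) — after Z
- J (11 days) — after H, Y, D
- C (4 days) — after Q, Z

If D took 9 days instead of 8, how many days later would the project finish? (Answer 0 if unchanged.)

1

Critical path before the change: G→D→J = 9+8+11 = 28 giving 28 days.
D is on the critical path; changing it to 9 makes that path 29 days.
No other chain overtakes it, so the finish is 29 days.
Change in finish: 29 − 28 = +1 days.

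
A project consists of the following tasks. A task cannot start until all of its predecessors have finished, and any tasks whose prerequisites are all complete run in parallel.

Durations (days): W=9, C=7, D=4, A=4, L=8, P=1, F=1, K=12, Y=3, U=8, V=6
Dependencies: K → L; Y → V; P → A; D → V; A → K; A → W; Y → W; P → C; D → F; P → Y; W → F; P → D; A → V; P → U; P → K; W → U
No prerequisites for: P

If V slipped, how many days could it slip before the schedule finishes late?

Critical path: P→A→K→L = 1+4+12+8 = 25, so the finish is 25 days.
The longest chain containing V totals 11 days.
Float = 25 − 11 = 14.

14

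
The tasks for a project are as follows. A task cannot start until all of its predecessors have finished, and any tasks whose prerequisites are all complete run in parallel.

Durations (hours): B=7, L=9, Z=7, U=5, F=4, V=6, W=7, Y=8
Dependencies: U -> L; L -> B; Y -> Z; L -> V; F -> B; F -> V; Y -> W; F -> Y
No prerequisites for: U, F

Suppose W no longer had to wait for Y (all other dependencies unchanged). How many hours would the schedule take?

21

Original critical path: U→L→B = 5+9+7 = 21 ⇒ 21 hours.
Without Y→W, W's earliest start moves from 12 to 0.
The longest chain is now U→L→B = 5+9+7 = 21, so the schedule takes 21 hours.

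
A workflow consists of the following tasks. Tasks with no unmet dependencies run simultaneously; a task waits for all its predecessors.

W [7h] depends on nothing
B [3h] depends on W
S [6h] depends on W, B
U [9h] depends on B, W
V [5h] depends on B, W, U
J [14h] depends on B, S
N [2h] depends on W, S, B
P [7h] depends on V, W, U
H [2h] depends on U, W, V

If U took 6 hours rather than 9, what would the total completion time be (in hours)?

30

The binding path is W→B→U→V→P = 7+3+9+5+7 = 31; finish at 31 hours.
U is on the critical path; changing it to 6 makes that path 28 hours.
Now W→B→S→J = 7+3+6+14 = 30 is longest, so the finish becomes 30 hours.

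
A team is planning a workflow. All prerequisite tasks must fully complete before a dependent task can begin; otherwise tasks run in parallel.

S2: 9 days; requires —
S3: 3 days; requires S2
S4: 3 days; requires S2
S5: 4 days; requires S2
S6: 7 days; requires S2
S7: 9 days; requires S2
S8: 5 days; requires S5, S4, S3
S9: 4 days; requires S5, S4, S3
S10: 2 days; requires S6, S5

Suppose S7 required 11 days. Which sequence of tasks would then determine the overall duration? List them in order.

Critical path before the change: S2→S7 = 9+9 = 18 giving 18 days.
Since S7 is critical, the +2 change carries straight to that chain (now 20 days).
No other chain overtakes it, so the finish is 20 days.

S2, S7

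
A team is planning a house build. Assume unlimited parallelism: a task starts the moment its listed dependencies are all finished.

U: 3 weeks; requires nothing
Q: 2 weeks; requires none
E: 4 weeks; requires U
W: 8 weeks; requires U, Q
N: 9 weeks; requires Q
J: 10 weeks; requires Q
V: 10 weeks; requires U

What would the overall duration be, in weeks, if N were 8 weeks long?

13

Critical path before the change: U→V = 3+10 = 13 giving 13 weeks.
N is off the critical path — its longest chain is 11 weeks, giving 2 of slack.
The critical path is still U→V; finish is now 13 weeks.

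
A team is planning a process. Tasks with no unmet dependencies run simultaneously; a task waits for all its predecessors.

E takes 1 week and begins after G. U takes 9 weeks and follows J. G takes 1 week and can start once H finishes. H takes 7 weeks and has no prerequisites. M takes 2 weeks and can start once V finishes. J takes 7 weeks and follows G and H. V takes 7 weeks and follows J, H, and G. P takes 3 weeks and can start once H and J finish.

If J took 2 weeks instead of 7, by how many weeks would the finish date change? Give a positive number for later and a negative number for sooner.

-5

Actual critical path: H→G→J→V→M = 7+1+7+7+2 = 24 ⇒ 24 weeks.
J is on the critical path; changing it to 2 makes that path 19 weeks.
That remains the longest chain; total 19 weeks.
Change in finish: 19 − 24 = -5 weeks.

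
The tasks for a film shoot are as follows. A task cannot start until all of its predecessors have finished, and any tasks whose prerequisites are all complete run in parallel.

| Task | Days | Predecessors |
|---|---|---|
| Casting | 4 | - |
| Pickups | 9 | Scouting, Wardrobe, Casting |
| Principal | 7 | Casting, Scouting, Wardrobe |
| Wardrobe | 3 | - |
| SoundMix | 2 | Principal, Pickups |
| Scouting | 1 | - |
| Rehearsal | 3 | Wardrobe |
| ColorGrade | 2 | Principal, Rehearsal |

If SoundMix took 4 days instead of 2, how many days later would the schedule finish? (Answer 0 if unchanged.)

As given, the longest chain is Casting→Pickups→SoundMix = 4+9+2 = 15, so the finish is 15 days.
SoundMix lies on that path, so at 4 days the path becomes 17 days.
The critical path is still Casting→Pickups→SoundMix; finish is now 17 days.
Change in finish: 17 − 15 = +2 days.

2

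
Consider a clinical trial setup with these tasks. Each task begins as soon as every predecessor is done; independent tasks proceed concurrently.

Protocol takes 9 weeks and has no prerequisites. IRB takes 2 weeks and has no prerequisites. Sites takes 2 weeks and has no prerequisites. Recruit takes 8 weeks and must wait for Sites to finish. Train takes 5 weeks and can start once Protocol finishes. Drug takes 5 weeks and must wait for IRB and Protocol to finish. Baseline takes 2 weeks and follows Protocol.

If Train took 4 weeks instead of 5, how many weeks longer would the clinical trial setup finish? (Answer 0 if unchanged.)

As given, the longest chain is Protocol→Train = 9+5 = 14, so the finish is 14 weeks.
Since Train is critical, the -1 change carries straight to that chain (now 13 weeks).
The binding chain switches to Protocol→Drug = 9+5 = 14; finish 14 weeks.
Change in finish: 14 − 14 = +0 weeks.

0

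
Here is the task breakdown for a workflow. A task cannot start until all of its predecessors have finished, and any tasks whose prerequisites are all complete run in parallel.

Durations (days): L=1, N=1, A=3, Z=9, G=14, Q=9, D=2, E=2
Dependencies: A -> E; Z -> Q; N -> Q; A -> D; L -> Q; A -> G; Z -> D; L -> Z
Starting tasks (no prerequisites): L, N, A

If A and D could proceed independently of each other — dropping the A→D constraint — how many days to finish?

Original critical path: L→Z→Q = 1+9+9 = 19 ⇒ 19 days.
Dropping A→D doesn't change D's earliest start (10); another predecessor still binds.
The longest chain is now L→Z→Q = 1+9+9 = 19, so the schedule takes 19 days.

19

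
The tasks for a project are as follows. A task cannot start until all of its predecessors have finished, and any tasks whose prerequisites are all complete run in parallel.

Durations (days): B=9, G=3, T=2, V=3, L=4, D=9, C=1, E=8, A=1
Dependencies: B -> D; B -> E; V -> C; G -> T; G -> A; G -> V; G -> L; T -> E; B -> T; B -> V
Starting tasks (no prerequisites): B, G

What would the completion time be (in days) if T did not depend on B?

18

Before: longest chain B→T→E = 9+2+8 = 19, finish 19.
Without B→T, T's earliest start moves from 9 to 3.
New critical path: B→D = 9+9 = 18 ⇒ 18 days.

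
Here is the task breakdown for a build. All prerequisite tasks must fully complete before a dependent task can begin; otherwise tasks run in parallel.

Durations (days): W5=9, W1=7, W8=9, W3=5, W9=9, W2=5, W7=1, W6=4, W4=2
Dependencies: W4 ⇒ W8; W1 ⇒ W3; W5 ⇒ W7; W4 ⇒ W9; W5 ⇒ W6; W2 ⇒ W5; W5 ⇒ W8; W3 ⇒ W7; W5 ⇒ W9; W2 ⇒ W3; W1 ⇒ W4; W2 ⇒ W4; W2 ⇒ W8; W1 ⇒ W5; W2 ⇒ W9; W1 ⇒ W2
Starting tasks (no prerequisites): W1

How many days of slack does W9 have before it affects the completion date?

0

Critical path: W1→W2→W5→W8 = 7+5+9+9 = 30, so the finish is 30 days.
The longest chain containing W9 totals 30 days.
Slack of W9 = 21 − 21 = 0 days.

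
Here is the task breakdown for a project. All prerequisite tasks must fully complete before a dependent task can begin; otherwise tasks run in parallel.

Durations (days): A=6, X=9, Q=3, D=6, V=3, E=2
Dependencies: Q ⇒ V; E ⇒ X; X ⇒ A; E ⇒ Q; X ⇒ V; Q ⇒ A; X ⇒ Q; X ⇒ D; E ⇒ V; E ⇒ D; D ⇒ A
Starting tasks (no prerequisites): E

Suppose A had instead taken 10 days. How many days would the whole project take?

The binding path is E→X→D→A = 2+9+6+6 = 23; finish at 23 days.
Since A is critical, the +4 change carries straight to that chain (now 27 days).
No other chain overtakes it, so the finish is 27 days.

27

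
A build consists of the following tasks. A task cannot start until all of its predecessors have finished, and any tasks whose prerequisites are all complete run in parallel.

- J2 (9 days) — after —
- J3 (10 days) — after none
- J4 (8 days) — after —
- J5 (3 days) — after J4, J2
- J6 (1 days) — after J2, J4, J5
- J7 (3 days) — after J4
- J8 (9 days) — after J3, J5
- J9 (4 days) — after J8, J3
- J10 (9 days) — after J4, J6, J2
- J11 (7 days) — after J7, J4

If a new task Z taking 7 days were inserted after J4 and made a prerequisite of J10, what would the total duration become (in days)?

25

Originally the job takes 25 days.
With Z inserted, J10 now waits for max(J4, J6, J2, Z).
New critical path: J2→J5→J8→J9 = 9+3+9+4 = 25 ⇒ 25 days.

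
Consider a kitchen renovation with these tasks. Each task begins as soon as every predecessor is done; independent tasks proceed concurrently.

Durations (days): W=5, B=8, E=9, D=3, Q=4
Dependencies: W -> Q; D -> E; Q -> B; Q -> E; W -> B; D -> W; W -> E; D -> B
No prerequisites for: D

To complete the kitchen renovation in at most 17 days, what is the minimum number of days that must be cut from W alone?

4

Current finish: 21 days; target: 17.
W is on every critical path, so each day cut from W cuts the finish by one (this holds down to a finish of 17).
Need 21 − 17 = 4 days off W → W becomes 1 day, finish becomes 17.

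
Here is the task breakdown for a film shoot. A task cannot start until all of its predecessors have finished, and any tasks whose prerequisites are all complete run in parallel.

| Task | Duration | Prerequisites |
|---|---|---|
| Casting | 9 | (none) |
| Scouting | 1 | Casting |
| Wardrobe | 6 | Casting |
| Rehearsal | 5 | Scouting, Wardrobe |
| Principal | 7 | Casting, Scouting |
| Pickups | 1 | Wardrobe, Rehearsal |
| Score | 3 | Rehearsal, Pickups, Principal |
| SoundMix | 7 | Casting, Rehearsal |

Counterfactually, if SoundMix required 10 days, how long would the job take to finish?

30

Actual critical path: Casting→Wardrobe→Rehearsal→SoundMix = 9+6+5+7 = 27 ⇒ 27 days.
SoundMix lies on that path, so at 10 days the path becomes 30 days.
That remains the longest chain; total 30 days.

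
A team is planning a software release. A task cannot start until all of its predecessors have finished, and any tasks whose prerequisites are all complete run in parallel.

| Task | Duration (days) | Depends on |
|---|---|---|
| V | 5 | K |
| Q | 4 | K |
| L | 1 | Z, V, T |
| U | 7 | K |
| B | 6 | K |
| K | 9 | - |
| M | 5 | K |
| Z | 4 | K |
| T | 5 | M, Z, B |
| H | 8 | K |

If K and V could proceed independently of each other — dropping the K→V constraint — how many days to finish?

21

With the dependency in place, K→B→T→L = 9+6+5+1 = 21 sets the finish at 21 days.
Without K→V, V's earliest start moves from 9 to 0.
The longest chain is now K→B→T→L = 9+6+5+1 = 21, so the job takes 21 days.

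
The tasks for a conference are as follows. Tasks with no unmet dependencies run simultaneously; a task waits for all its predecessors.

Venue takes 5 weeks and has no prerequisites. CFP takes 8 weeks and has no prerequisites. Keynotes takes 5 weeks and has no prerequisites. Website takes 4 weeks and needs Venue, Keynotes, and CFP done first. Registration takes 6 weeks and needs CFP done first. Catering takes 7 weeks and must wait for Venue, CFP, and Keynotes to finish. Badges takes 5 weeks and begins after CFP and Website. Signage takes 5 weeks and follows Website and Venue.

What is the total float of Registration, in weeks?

3

Critical path: CFP→Website→Badges = 8+4+5 = 17, so the finish is 17 weeks.
Registration finishes as early as 14 and must finish by 17.
Slack of Registration = 11 − 8 = 3 weeks.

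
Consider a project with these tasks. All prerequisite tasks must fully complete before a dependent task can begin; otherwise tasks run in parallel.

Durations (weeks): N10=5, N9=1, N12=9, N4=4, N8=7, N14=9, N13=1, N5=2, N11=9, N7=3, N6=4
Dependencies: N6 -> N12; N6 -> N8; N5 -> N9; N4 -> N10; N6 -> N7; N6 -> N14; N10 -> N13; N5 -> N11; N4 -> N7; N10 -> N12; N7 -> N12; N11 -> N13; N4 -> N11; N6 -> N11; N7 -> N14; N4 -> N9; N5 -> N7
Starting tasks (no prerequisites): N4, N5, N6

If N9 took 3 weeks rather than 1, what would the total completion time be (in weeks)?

As given, the longest chain is N4→N10→N12 = 4+5+9 = 18, so the finish is 18 weeks.
The longest path through N9 is only 5 weeks, so N9 has float 13.
The critical path is still N4→N10→N12; finish is now 18 weeks.

18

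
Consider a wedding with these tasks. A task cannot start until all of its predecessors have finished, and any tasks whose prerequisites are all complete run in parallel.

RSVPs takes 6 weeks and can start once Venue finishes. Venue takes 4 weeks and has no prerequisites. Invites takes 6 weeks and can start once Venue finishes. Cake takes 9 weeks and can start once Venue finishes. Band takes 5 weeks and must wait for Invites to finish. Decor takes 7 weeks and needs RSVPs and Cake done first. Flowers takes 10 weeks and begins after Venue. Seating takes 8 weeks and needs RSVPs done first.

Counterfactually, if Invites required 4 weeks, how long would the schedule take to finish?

Baseline: Venue→Cake→Decor = 4+9+7 = 20 → 20 weeks.
Invites is off the critical path — its longest chain is 15 weeks, giving 5 of slack.
That remains the longest chain; total 20 weeks.

20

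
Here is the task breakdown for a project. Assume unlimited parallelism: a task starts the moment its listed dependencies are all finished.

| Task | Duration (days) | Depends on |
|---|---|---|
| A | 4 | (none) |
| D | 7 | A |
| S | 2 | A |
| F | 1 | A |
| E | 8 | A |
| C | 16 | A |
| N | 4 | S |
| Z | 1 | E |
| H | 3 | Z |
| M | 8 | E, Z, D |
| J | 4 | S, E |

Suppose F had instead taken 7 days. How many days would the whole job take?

21

Baseline: A→E→Z→M = 4+8+1+8 = 21 → 21 days.
The longest path through F is only 5 days, so F has float 16.
That remains the longest chain; total 21 days.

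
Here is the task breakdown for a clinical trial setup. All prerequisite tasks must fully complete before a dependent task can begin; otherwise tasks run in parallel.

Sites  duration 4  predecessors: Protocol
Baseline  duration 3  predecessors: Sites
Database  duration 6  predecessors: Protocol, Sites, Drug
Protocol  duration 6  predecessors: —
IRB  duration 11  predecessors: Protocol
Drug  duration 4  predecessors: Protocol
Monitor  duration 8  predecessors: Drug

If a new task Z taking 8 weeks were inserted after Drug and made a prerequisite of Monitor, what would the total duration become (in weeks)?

26

Originally the plan takes 18 weeks.
With Z inserted, Monitor now waits for max(Drug, Z).
New critical path: Protocol→Drug→Z→Monitor = 6+4+8+8 = 26 ⇒ 26 weeks.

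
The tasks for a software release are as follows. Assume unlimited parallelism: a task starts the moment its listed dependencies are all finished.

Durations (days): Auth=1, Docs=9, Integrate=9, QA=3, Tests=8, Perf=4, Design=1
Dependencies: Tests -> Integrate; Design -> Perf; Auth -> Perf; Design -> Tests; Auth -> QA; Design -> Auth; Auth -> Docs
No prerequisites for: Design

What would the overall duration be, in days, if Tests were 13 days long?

Critical path before the change: Design→Tests→Integrate = 1+8+9 = 18 giving 18 days.
Since Tests is critical, the +5 change carries straight to that chain (now 23 days).
No other chain overtakes it, so the finish is 23 days.

23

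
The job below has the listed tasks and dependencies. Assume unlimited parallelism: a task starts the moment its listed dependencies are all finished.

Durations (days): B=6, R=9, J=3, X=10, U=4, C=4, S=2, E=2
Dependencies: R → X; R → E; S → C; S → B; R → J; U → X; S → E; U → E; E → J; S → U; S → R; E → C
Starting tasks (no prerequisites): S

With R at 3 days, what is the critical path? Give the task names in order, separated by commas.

Actual critical path: S→R→X = 2+9+10 = 21 ⇒ 21 days.
R lies on that path, so at 3 days the path becomes 15 days.
Now S→U→X = 2+4+10 = 16 is longest, so the finish becomes 16 days.

S, U, X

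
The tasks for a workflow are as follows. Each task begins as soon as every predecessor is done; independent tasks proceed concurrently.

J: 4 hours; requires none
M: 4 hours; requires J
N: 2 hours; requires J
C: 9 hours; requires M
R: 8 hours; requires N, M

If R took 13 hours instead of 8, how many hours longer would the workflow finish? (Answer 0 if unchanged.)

Baseline: J→M→C = 4+4+9 = 17 → 17 hours.
R has 1 hour of float (longest path through it is 16).
The binding chain switches to J→M→R = 4+4+13 = 21; finish 21 hours.
Change in finish: 21 − 17 = +4 hours.

4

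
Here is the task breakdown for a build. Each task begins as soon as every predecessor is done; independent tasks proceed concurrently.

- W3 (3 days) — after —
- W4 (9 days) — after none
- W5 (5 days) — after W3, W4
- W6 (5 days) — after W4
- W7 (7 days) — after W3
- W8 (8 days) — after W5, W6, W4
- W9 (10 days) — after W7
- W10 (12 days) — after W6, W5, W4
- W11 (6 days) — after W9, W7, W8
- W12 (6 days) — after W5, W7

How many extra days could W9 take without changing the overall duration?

2

Critical path: W4→W5→W8→W11 = 9+5+8+6 = 28, so the finish is 28 days.
W9 finishes as early as 20 and must finish by 22.
So W9 can slip 22 − 20 = 2 days.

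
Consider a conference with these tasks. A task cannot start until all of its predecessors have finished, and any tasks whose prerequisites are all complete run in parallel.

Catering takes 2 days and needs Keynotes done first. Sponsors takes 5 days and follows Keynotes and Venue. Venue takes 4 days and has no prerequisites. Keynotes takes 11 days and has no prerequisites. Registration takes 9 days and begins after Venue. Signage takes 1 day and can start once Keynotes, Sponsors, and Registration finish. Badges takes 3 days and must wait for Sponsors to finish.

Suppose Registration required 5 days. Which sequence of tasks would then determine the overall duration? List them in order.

The binding path is Keynotes→Sponsors→Badges = 11+5+3 = 19; finish at 19 days.
Registration is off the critical path — its longest chain is 14 days, giving 5 of slack.
The critical path is still Keynotes→Sponsors→Badges; finish is now 19 days.

Keynotes, Sponsors, Badges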